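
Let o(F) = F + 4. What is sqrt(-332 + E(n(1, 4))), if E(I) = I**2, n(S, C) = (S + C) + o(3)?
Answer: 2*I*sqrt(47) ≈ 13.711*I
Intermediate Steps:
o(F) = 4 + F
n(S, C) = 7 + C + S (n(S, C) = (S + C) + (4 + 3) = (C + S) + 7 = 7 + C + S)
sqrt(-332 + E(n(1, 4))) = sqrt(-332 + (7 + 4 + 1)**2) = sqrt(-332 + 12**2) = sqrt(-332 + 144) = sqrt(-188) = 2*I*sqrt(47)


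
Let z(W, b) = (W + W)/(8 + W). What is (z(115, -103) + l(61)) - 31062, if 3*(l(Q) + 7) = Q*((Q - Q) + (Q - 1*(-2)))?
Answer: -3663694/123 ≈ -29786.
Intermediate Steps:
z(W, b) = 2*W/(8 + W) (z(W, b) = (2*W)/(8 + W) = 2*W/(8 + W))
l(Q) = -7 + Q*(2 + Q)/3 (l(Q) = -7 + (Q*((Q - Q) + (Q - 1*(-2))))/3 = -7 + (Q*(0 + (Q + 2)))/3 = -7 + (Q*(0 + (2 + Q)))/3 = -7 + (Q*(2 + Q))/3 = -7 + Q*(2 + Q)/3)
(z(115, -103) + l(61)) - 31062 = (2*115/(8 + 115) + (-7 + (⅓)*61² + (⅔)*61)) - 31062 = (2*115/123 + (-7 + (⅓)*3721 + 122/3)) - 31062 = (2*115*(1/123) + (-7 + 3721/3 + 122/3)) - 31062 = (230/123 + 1274) - 31062 = 156932/123 - 31062 = -3663694/123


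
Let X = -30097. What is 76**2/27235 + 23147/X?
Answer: -456568273/819691795 ≈ -0.55700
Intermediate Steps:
76**2/27235 + 23147/X = 76**2/27235 + 23147/(-30097) = 5776*(1/27235) + 23147*(-1/30097) = 5776/27235 - 23147/30097 = -456568273/819691795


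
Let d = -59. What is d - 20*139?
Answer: -2839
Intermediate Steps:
d - 20*139 = -59 - 20*139 = -59 - 2780 = -2839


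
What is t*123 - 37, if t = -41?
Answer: -5080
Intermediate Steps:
t*123 - 37 = -41*123 - 37 = -5043 - 37 = -5080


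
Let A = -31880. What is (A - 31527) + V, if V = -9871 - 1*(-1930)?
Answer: -71348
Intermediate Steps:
V = -7941 (V = -9871 + 1930 = -7941)
(A - 31527) + V = (-31880 - 31527) - 7941 = -63407 - 7941 = -71348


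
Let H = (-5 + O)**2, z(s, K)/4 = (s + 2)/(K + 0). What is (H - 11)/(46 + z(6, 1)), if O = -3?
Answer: 53/78 ≈ 0.67949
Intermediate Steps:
z(s, K) = 4*(2 + s)/K (z(s, K) = 4*((s + 2)/(K + 0)) = 4*((2 + s)/K) = 4*(2 + s)/K)
H = 64 (H = (-5 - 3)**2 = (-8)**2 = 64)
(H - 11)/(46 + z(6, 1)) = (64 - 11)/(46 + 4*(2 + 6)/1) = 53/(46 + 4*1*8) = 53/(46 + 32) = 53/78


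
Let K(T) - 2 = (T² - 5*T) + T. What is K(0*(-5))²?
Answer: 4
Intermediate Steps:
K(T) = 2 + T² - 4*T (K(T) = 2 + ((T² - 5*T) + T) = 2 + (T² - 4*T) = 2 + T² - 4*T)
K(0*(-5))² = (2 + (0*(-5))² - 0*(-5))² = (2 + 0² - 4*0)² = (2 + 0 + 0)² = 2² = 4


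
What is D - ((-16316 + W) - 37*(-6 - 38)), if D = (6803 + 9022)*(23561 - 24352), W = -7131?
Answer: -12495756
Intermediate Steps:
D = -12517575 (D = 15825*(-791) = -12517575)
D - ((-16316 + W) - 37*(-6 - 38)) = -12517575 - ((-16316 - 7131) - 37*(-6 - 38)) = -12517575 - (-23447 - 37*(-44)) = -12517575 - (-23447 + 1628) = -12517575 - 1*(-21819) = -12517575 + 21819 = -12495756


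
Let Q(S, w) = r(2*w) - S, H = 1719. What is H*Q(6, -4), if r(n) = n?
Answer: -24066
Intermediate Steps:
Q(S, w) = -S + 2*w (Q(S, w) = 2*w - S = -S + 2*w)
H*Q(6, -4) = 1719*(-1*6 + 2*(-4)) = 1719*(-6 - 8) = 1719*(-14) = -24066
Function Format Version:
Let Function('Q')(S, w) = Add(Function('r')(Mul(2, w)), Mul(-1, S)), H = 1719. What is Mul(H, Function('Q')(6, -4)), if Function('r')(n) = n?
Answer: -24066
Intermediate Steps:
Function('Q')(S, w) = Add(Mul(-1, S), Mul(2, w)) (Function('Q')(S, w) = Add(Mul(2, w), Mul(-1, S)) = Add(Mul(-1, S), Mul(2, w)))
Mul(H, Function('Q')(6, -4)) = Mul(1719, Add(Mul(-1, 6), Mul(2, -4))) = Mul(1719, Add(-6, -8)) = Mul(1719, -14) = -24066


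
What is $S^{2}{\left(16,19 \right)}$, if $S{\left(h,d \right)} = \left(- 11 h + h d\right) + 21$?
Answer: $22201$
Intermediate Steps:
$S{\left(h,d \right)} = 21 - 11 h + d h$ ($S{\left(h,d \right)} = \left(- 11 h + d h\right) + 21 = 21 - 11 h + d h$)
$S^{2}{\left(16,19 \right)} = \left(21 - 176 + 19 \cdot 16\right)^{2} = \left(21 - 176 + 304\right)^{2} = 149^{2} = 22201$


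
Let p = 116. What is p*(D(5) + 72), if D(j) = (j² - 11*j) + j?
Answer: 5452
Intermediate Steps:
D(j) = j² - 10*j
p*(D(5) + 72) = 116*(5*(-10 + 5) + 72) = 116*(5*(-5) + 72) = 116*(-25 + 72) = 116*47 = 5452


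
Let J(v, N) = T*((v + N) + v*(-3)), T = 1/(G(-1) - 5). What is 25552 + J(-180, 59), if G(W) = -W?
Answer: 101789/4 ≈ 25447.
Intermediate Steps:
T = -¼ (T = 1/(-1*(-1) - 5) = 1/(1 - 5) = 1/(-4) = -¼ ≈ -0.25000)
J(v, N) = v/2 - N/4 (J(v, N) = -((v + N) + v*(-3))/4 = -((N + v) - 3*v)/4 = -(N - 2*v)/4 = v/2 - N/4)
25552 + J(-180, 59) = 25552 + ((½)*(-180) - ¼*59) = 25552 + (-90 - 59/4) = 25552 - 419/4 = 101789/4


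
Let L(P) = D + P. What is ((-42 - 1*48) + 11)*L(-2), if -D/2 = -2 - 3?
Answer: -632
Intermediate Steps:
D = 10 (D = -2*(-2 - 3) = -2*(-5) = 10)
L(P) = 10 + P
((-42 - 1*48) + 11)*L(-2) = ((-42 - 1*48) + 11)*(10 - 2) = ((-42 - 48) + 11)*8 = (-90 + 11)*8 = -79*8 = -632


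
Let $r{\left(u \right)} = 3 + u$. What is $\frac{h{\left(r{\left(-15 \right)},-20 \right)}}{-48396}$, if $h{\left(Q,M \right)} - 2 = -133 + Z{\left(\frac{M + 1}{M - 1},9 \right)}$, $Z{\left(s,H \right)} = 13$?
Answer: $\frac{59}{24198} \approx 0.0024382$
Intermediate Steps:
$h{\left(Q,M \right)} = -118$ ($h{\left(Q,M \right)} = 2 + \left(-133 + 13\right) = 2 - 120 = -118$)
$\frac{h{\left(r{\left(-15 \right)},-20 \right)}}{-48396} = - \frac{118}{-48396} = \left(-118\right) \left(- \frac{1}{48396}\right) = \frac{59}{24198}$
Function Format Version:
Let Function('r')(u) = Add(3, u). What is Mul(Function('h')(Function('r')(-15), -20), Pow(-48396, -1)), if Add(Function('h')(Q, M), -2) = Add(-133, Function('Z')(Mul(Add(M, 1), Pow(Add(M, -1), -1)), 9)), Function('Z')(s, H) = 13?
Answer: Rational(59, 24198) ≈ 0.0024382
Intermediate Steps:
Function('h')(Q, M) = -118 (Function('h')(Q, M) = Add(2, Add(-133, 13)) = Add(2, -120) = -118)
Mul(Function('h')(Function('r')(-15), -20), Pow(-48396, -1)) = Mul(-118, Pow(-48396, -1)) = Mul(-118, Rational(-1, 48396)) = Rational(59, 24198)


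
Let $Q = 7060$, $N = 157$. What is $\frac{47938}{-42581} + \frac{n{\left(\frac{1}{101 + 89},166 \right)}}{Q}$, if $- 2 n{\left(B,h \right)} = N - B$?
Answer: $- \frac{11807110459}{10385118800} \approx -1.1369$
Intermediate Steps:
$n{\left(B,h \right)} = - \frac{157}{2} + \frac{B}{2}$ ($n{\left(B,h \right)} = - \frac{157 - B}{2} = - \frac{157}{2} + \frac{B}{2}$)
$\frac{47938}{-42581} + \frac{n{\left(\frac{1}{101 + 89},166 \right)}}{Q} = \frac{47938}{-42581} + \frac{- \frac{157}{2} + \frac{1}{2 \left(101 + 89\right)}}{7060} = 47938 \left(- \frac{1}{42581}\right) + \left(- \frac{157}{2} + \frac{1}{2 \cdot 190}\right) \frac{1}{7060} = - \frac{4358}{3871} + \left(- \frac{157}{2} + \frac{1}{2} \cdot \frac{1}{190}\right) \frac{1}{7060} = - \frac{4358}{3871} + \left(- \frac{157}{2} + \frac{1}{380}\right) \frac{1}{7060} = - \frac{4358}{3871} - \frac{29829}{2682800} = - \frac{11807110459}{10385118800}$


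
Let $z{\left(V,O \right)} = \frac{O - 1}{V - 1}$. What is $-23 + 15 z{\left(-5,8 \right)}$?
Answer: $- \frac{81}{2} \approx -40.5$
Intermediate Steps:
$z{\left(V,O \right)} = \frac{-1 + O}{-1 + V}$
$-23 + 15 z{\left(-5,8 \right)} = -23 + 15 \frac{-1 + 8}{-1 - 5} = -23 + 15 \frac{1}{-6} \cdot 7 = -23 + 15 \left(\left(- \frac{1}{6}\right) 7\right) = -23 + 15 \left(- \frac{7}{6}\right) = -23 - \frac{35}{2} = - \frac{81}{2}$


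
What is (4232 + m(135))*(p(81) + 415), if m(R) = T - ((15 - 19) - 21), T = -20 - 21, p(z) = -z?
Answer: 1408144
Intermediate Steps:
T = -41
m(R) = -16 (m(R) = -41 - ((15 - 19) - 21) = -41 - (-4 - 21) = -41 - 1*(-25) = -41 + 25 = -16)
(4232 + m(135))*(p(81) + 415) = (4232 - 16)*(-1*81 + 415) = 4216*(-81 + 415) = 4216*334 = 1408144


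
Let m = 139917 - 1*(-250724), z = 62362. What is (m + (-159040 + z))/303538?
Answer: 293963/303538 ≈ 0.96846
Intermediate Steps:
m = 390641 (m = 139917 + 250724 = 390641)
(m + (-159040 + z))/303538 = (390641 + (-159040 + 62362))/303538 = (390641 - 96678)*(1/303538) = 293963*(1/303538) = 293963/303538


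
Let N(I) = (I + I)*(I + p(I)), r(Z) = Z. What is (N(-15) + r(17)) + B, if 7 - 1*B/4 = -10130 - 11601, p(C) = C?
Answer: 87869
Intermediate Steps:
B = 86952 (B = 28 - 4*(-10130 - 11601) = 28 - 4*(-21731) = 28 + 86924 = 86952)
N(I) = 4*I**2 (N(I) = (I + I)*(I + I) = (2*I)*(2*I) = 4*I**2)
(N(-15) + r(17)) + B = (4*(-15)**2 + 17) + 86952 = (4*225 + 17) + 86952 = (900 + 17) + 86952 = 917 + 86952 = 87869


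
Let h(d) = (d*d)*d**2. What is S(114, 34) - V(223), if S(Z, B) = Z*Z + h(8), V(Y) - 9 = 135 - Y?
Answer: 17171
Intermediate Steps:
h(d) = d**4 (h(d) = d**2*d**2 = d**4)
V(Y) = 144 - Y (V(Y) = 9 + (135 - Y) = 144 - Y)
S(Z, B) = 4096 + Z**2 (S(Z, B) = Z*Z + 8**4 = Z**2 + 4096 = 4096 + Z**2)
S(114, 34) - V(223) = (4096 + 114**2) - (144 - 1*223) = (4096 + 12996) - (144 - 223) = 17092 - 1*(-79) = 17092 + 79 = 17171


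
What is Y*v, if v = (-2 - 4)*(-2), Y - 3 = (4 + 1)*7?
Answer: 456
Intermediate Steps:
Y = 38 (Y = 3 + (4 + 1)*7 = 3 + 5*7 = 3 + 35 = 38)
v = 12 (v = -6*(-2) = 12)
Y*v = 38*12 = 456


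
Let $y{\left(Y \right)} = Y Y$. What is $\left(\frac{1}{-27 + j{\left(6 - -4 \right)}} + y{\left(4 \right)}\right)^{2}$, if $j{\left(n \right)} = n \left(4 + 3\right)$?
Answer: $\frac{474721}{1849} \approx 256.74$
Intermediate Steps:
$j{\left(n \right)} = 7 n$ ($j{\left(n \right)} = n 7 = 7 n$)
$y{\left(Y \right)} = Y^{2}$
$\left(\frac{1}{-27 + j{\left(6 - -4 \right)}} + y{\left(4 \right)}\right)^{2} = \left(\frac{1}{-27 + 7 \left(6 - -4\right)} + 4^{2}\right)^{2} = \left(\frac{1}{-27 + 7 \left(6 + 4\right)} + 16\right)^{2} = \left(\frac{1}{-27 + 7 \cdot 10} + 16\right)^{2} = \left(\frac{1}{-27 + 70} + 16\right)^{2} = \left(\frac{1}{43} + 16\right)^{2} = \left(\frac{689}{43}\right)^{2} = \frac{474721}{1849}$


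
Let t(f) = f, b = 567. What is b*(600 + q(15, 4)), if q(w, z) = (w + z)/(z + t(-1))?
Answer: 343791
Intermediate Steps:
q(w, z) = (w + z)/(-1 + z) (q(w, z) = (w + z)/(z - 1) = (w + z)/(-1 + z))
b*(600 + q(15, 4)) = 567*(600 + (15 + 4)/(-1 + 4)) = 567*(600 + 19/3) = 567*(1819/3) = 343791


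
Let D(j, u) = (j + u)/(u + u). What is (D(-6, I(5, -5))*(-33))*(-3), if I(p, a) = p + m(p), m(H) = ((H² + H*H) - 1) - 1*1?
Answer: 4653/106 ≈ 43.896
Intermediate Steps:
m(H) = -2 + 2*H² (m(H) = ((H² + H²) - 1) - 1 = (2*H² - 1) - 1 = (-1 + 2*H²) - 1 = -2 + 2*H²)
I(p, a) = -2 + p + 2*p² (I(p, a) = p + (-2 + 2*p²) = -2 + p + 2*p²)
D(j, u) = (j + u)/(2*u) (D(j, u) = (j + u)/((2*u)) = (j + u)*(1/(2*u)) = (j + u)/(2*u))
(D(-6, I(5, -5))*(-33))*(-3) = (((-6 + (-2 + 5 + 2*5²))/(2*(-2 + 5 + 2*5²)))*(-33))*(-3) = (((-6 + (-2 + 5 + 2*25))/(2*(-2 + 5 + 2*25)))*(-33))*(-3) = (((-6 + (-2 + 5 + 50))/(2*(-2 + 5 + 50)))*(-33))*(-3) = (((½)*(-6 + 53)/53)*(-33))*(-3) = (((½)*(1/53)*47)*(-33))*(-3) = ((47/106)*(-33))*(-3) = -1551/106*(-3) = 4653/106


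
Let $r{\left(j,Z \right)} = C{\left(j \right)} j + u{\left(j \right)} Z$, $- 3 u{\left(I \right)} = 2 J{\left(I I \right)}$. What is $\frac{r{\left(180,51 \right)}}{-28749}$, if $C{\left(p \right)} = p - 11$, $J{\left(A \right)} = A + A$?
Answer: $\frac{724260}{9583} \approx 75.578$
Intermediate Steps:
$J{\left(A \right)} = 2 A$
$u{\left(I \right)} = - \frac{4 I^{2}}{3}$ ($u{\left(I \right)} = - \frac{2 \cdot 2 I I}{3} = - \frac{2 \cdot 2 I^{2}}{3} = - \frac{4 I^{2}}{3}$)
$C{\left(p \right)} = -11 + p$
$r{\left(j,Z \right)} = j \left(-11 + j\right) - \frac{4 Z j^{2}}{3}$ ($r{\left(j,Z \right)} = \left(-11 + j\right) j + - \frac{4 j^{2}}{3} Z = j \left(-11 + j\right) - \frac{4 Z j^{2}}{3}$)
$\frac{r{\left(180,51 \right)}}{-28749} = \frac{\frac{1}{3} \cdot 180 \left(-33 + 3 \cdot 180 - 204 \cdot 180\right)}{-28749} = \frac{1}{3} \cdot 180 \left(-33 + 540 - 36720\right) \left(- \frac{1}{28749}\right) = \frac{1}{3} \cdot 180 \left(-36213\right) \left(- \frac{1}{28749}\right) = \left(-2172780\right) \left(- \frac{1}{28749}\right) = \frac{724260}{9583}$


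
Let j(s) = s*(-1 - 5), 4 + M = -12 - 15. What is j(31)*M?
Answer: 5766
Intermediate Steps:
M = -31 (M = -4 + (-12 - 15) = -4 - 27 = -31)
j(s) = -6*s (j(s) = s*(-6) = -6*s)
j(31)*M = -6*31*(-31) = -186*(-31) = 5766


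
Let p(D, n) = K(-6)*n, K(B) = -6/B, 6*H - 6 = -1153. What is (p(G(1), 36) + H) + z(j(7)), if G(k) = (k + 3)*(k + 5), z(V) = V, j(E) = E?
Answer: -889/6 ≈ -148.17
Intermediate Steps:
H = -1147/6 (H = 1 + (⅙)*(-1153) = 1 - 1153/6 = -1147/6 ≈ -191.17)
G(k) = (3 + k)*(5 + k)
p(D, n) = n (p(D, n) = (-6/(-6))*n = (-6*(-⅙))*n = 1*n = n)
(p(G(1), 36) + H) + z(j(7)) = (36 - 1147/6) + 7 = -931/6 + 7 = -889/6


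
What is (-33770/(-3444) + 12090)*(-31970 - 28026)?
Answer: -625034278270/861 ≈ -7.2594e+8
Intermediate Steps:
(-33770/(-3444) + 12090)*(-31970 - 28026) = (-33770*(-1/3444) + 12090)*(-59996) = (16885/1722 + 12090)*(-59996) = (20835865/1722)*(-59996) = -625034278270/861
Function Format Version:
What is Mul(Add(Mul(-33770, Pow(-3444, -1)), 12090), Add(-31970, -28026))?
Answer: Rational(-625034278270, 861) ≈ -7.2594e+8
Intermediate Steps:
Mul(Add(Mul(-33770, Pow(-3444, -1)), 12090), Add(-31970, -28026)) = Mul(Add(Mul(-33770, Rational(-1, 3444)), 12090), -59996) = Mul(Add(Rational(16885, 1722), 12090), -59996) = Mul(Rational(20835865, 1722), -59996) = Rational(-625034278270, 861)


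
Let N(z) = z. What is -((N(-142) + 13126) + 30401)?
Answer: -43385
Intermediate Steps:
-((N(-142) + 13126) + 30401) = -((-142 + 13126) + 30401) = -(12984 + 30401) = -1*43385 = -43385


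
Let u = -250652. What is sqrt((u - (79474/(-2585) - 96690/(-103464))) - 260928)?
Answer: I*sqrt(28234680193281438085)/7429290 ≈ 715.23*I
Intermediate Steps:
sqrt((u - (79474/(-2585) - 96690/(-103464))) - 260928) = sqrt((-250652 - (79474/(-2585) - 96690/(-103464))) - 260928) = sqrt((-250652 - (79474*(-1/2585) - 96690*(-1/103464))) - 260928) = sqrt((-250652 - (-79474/2585 + 16115/17244)) - 260928) = sqrt((-250652 - 1*(-1328792381/44575740)) - 260928) = sqrt((-250652 + 1328792381/44575740) - 260928) = sqrt(-11171669590099/44575740 - 260928) = sqrt(-22802728276819/44575740) = I*sqrt(28234680193281438085)/7429290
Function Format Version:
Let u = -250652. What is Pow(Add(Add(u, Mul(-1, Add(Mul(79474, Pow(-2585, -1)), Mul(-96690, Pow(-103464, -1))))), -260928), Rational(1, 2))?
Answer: Mul(Rational(1, 7429290), I, Pow(28234680193281438085, Rational(1, 2))) ≈ Mul(715.23, I)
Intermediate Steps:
Pow(Add(Add(u, Mul(-1, Add(Mul(79474, Pow(-2585, -1)), Mul(-96690, Pow(-103464, -1))))), -260928), Rational(1, 2)) = Pow(Add(Add(-250652, Mul(-1, Add(Mul(79474, Pow(-2585, -1)), Mul(-96690, Pow(-103464, -1))))), -260928), Rational(1, 2)) = Pow(Add(Add(-250652, Mul(-1, Add(Mul(79474, Rational(-1, 2585)), Mul(-96690, Rational(-1, 103464))))), -260928), Rational(1, 2)) = Pow(Add(Add(-250652, Mul(-1, Add(Rational(-79474, 2585), Rational(16115, 17244)))), -260928), Rational(1, 2)) = Pow(Add(Add(-250652, Mul(-1, Rational(-1328792381, 44575740))), -260928), Rational(1, 2)) = Pow(Add(Add(-250652, Rational(1328792381, 44575740)), -260928), Rational(1, 2)) = Pow(Add(Rational(-11171669590099, 44575740), -260928), Rational(1, 2)) = Pow(Rational(-22802728276819, 44575740), Rational(1, 2)) = Mul(Rational(1, 7429290), I, Pow(28234680193281438085, Rational(1, 2)))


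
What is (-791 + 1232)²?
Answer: 194481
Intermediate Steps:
(-791 + 1232)² = 441² = 194481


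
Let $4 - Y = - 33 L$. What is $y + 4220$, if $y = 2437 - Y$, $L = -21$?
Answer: $7346$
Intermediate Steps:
$Y = -689$ ($Y = 4 - \left(-33\right) \left(-21\right) = 4 - 693 = -689$)
$y = 3126$ ($y = 2437 - -689 = 2437 + 689 = 3126$)
$y + 4220 = 3126 + 4220 = 7346$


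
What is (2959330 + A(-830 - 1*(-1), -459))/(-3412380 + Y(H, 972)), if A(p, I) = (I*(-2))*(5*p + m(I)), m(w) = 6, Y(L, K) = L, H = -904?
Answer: 210068/853321 ≈ 0.24618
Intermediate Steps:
A(p, I) = -2*I*(6 + 5*p) (A(p, I) = (I*(-2))*(5*p + 6) = (-2*I)*(6 + 5*p) = -2*I*(6 + 5*p))
(2959330 + A(-830 - 1*(-1), -459))/(-3412380 + Y(H, 972)) = (2959330 - 2*(-459)*(6 + 5*(-830 - 1*(-1))))/(-3412380 - 904) = (2959330 - 2*(-459)*(6 + 5*(-830 + 1)))/(-3413284) = (2959330 - 2*(-459)*(6 + 5*(-829)))*(-1/3413284) = (2959330 - 2*(-459)*(6 - 4145))*(-1/3413284) = (2959330 - 2*(-459)*(-4139))*(-1/3413284) = (2959330 - 3799602)*(-1/3413284) = -840272*(-1/3413284) = 210068/853321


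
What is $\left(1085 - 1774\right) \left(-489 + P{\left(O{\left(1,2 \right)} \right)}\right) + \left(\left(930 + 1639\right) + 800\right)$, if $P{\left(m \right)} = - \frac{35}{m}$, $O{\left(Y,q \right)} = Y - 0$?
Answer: $364405$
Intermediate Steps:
$O{\left(Y,q \right)} = Y$ ($O{\left(Y,q \right)} = Y + \left(-5 + 5\right) = Y + 0 = Y$)
$\left(1085 - 1774\right) \left(-489 + P{\left(O{\left(1,2 \right)} \right)}\right) + \left(\left(930 + 1639\right) + 800\right) = \left(1085 - 1774\right) \left(-489 - \frac{35}{1}\right) + \left(\left(930 + 1639\right) + 800\right) = - 689 \left(-489 - 35\right) + \left(2569 + 800\right) = - 689 \left(-489 - 35\right) + 3369 = \left(-689\right) \left(-524\right) + 3369 = 361036 + 3369 = 364405$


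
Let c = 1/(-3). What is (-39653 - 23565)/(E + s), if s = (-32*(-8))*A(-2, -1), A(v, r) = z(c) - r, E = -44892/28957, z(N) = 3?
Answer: -915301813/14803538 ≈ -61.830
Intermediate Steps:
c = -1/3 ≈ -0.33333
E = -44892/28957 (E = -44892*1/28957 = -44892/28957 ≈ -1.5503)
A(v, r) = 3 - r
s = 1024 (s = (-32*(-8))*(3 - 1*(-1)) = 256*(3 + 1) = 256*4 = 1024)
(-39653 - 23565)/(E + s) = (-39653 - 23565)/(-44892/28957 + 1024) = -63218/29607076/28957 = -63218*28957/29607076 = -915301813/14803538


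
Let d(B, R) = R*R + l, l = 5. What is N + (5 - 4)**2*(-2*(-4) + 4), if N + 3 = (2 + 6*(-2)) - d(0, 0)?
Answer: -6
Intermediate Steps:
d(B, R) = 5 + R**2 (d(B, R) = R*R + 5 = R**2 + 5 = 5 + R**2)
N = -18 (N = -3 + ((2 + 6*(-2)) - (5 + 0**2)) = -3 + ((2 - 12) - (5 + 0)) = -3 + (-10 - 1*5) = -3 + (-10 - 5) = -3 - 15 = -18)
N + (5 - 4)**2*(-2*(-4) + 4) = -18 + (5 - 4)**2*(-2*(-4) + 4) = -18 + 1**2*(8 + 4) = -18 + 1*12 = -18 + 12 = -6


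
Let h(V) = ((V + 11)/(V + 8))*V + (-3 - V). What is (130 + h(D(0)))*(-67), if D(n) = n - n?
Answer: -8509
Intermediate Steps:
D(n) = 0
h(V) = -3 - V + V*(11 + V)/(8 + V) (h(V) = ((11 + V)/(8 + V))*V + (-3 - V) = V*(11 + V)/(8 + V) + (-3 - V) = -3 - V + V*(11 + V)/(8 + V))
(130 + h(D(0)))*(-67) = (130 - 24/(8 + 0))*(-67) = (130 - 24/8)*(-67) = (130 - 24*⅛)*(-67) = (130 - 3)*(-67) = 127*(-67) = -8509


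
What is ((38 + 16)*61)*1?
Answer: 3294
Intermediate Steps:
((38 + 16)*61)*1 = (54*61)*1 = 3294*1 = 3294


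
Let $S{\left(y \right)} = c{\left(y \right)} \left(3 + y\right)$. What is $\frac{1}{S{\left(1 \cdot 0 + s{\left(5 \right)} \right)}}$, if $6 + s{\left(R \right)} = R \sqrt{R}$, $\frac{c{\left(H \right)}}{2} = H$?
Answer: $\frac{143}{20648} + \frac{45 \sqrt{5}}{20648} \approx 0.011799$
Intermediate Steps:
$c{\left(H \right)} = 2 H$
$s{\left(R \right)} = -6 + R^{\frac{3}{2}}$ ($s{\left(R \right)} = -6 + R \sqrt{R} = -6 + R^{\frac{3}{2}}$)
$S{\left(y \right)} = 2 y \left(3 + y\right)$
$\frac{1}{S{\left(1 \cdot 0 + s{\left(5 \right)} \right)}} = \frac{1}{2 \left(1 \cdot 0 - \left(6 - 5^{\frac{3}{2}}\right)\right) \left(3 + \left(1 \cdot 0 - \left(6 - 5^{\frac{3}{2}}\right)\right)\right)} = \frac{1}{2 \left(0 - \left(6 - 5 \sqrt{5}\right)\right) \left(3 - \left(6 - 5 \sqrt{5}\right)\right)} = \frac{1}{2 \left(-6 + 5 \sqrt{5}\right) \left(3 - \left(6 - 5 \sqrt{5}\right)\right)} = \frac{1}{2 \left(-6 + 5 \sqrt{5}\right) \left(-3 + 5 \sqrt{5}\right)}$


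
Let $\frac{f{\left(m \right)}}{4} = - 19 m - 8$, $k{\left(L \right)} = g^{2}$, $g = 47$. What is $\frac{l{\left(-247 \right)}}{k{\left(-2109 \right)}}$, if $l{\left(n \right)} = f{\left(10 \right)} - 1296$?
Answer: $- \frac{2088}{2209} \approx -0.94522$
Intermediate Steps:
$k{\left(L \right)} = 2209$ ($k{\left(L \right)} = 47^{2} = 2209$)
$f{\left(m \right)} = -32 - 76 m$ ($f{\left(m \right)} = 4 \left(- 19 m - 8\right) = 4 \left(-8 - 19 m\right) = -32 - 76 m$)
$l{\left(n \right)} = -2088$ ($l{\left(n \right)} = \left(-32 - 760\right) - 1296 = -792 - 1296 = -2088$)
$\frac{l{\left(-247 \right)}}{k{\left(-2109 \right)}} = - \frac{2088}{2209}$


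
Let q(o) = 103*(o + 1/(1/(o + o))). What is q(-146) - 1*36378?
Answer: -81492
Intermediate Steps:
q(o) = 309*o (q(o) = 103*(o + 1/(1/(2*o))) = 103*(o + 2*o) = 103*(3*o) = 309*o)
q(-146) - 1*36378 = 309*(-146) - 1*36378 = -45114 - 36378 = -81492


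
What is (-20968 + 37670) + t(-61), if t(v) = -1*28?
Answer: 16674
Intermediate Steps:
t(v) = -28
(-20968 + 37670) + t(-61) = (-20968 + 37670) - 28 = 16702 - 28 = 16674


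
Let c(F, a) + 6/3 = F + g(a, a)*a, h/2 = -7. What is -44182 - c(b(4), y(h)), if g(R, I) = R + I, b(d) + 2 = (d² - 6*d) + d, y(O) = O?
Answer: -44566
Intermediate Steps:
h = -14 (h = 2*(-7) = -14)
b(d) = -2 + d² - 5*d (b(d) = -2 + ((d² - 6*d) + d) = -2 + (d² - 5*d) = -2 + d² - 5*d)
g(R, I) = I + R
c(F, a) = -2 + F + 2*a² (c(F, a) = -2 + (F + (a + a)*a) = -2 + (F + (2*a)*a) = -2 + (F + 2*a²) = -2 + F + 2*a²)
-44182 - c(b(4), y(h)) = -44182 - (-2 + (-2 + 4² - 5*4) + 2*(-14)²) = -44182 - (-2 + (-2 + 16 - 20) + 2*196) = -44182 - (-2 - 6 + 392) = -44182 - 1*384 = -44182 - 384 = -44566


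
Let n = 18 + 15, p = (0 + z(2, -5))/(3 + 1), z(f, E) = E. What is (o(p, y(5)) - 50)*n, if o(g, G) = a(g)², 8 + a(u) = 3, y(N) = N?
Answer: -825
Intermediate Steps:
a(u) = -5 (a(u) = -8 + 3 = -5)
p = -5/4 (p = (0 - 5)/(3 + 1) = -5/4 ≈ -1.2500)
o(g, G) = 25 (o(g, G) = (-5)² = 25)
n = 33
(o(p, y(5)) - 50)*n = (25 - 50)*33 = -25*33 = -825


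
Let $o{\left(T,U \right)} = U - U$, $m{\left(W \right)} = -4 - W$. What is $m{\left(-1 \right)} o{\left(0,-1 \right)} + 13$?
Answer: $13$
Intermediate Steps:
$o{\left(T,U \right)} = 0$
$m{\left(-1 \right)} o{\left(0,-1 \right)} + 13 = \left(-4 - -1\right) 0 + 13 = \left(-4 + 1\right) 0 + 13 = \left(-3\right) 0 + 13 = 0 + 13 = 13$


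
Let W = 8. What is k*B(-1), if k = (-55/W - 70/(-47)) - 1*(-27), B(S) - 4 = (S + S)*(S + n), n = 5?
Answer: -8127/94 ≈ -86.457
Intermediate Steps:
B(S) = 4 + 2*S*(5 + S) (B(S) = 4 + (S + S)*(S + 5) = 4 + (2*S)*(5 + S) = 4 + 2*S*(5 + S))
k = 8127/376 (k = (-55/8 - 70/(-47)) - 1*(-27) = (-55*⅛ - 70*(-1/47)) + 27 = (-55/8 + 70/47) + 27 = -2025/376 + 27 = 8127/376 ≈ 21.614)
k*B(-1) = 8127*(4 + 2*(-1)² + 10*(-1))/376 = 8127*(4 + 2*1 - 10)/376 = 8127*(4 + 2 - 10)/376 = (8127/376)*(-4) = -8127/94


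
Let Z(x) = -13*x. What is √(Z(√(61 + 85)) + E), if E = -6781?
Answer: √(-6781 - 13*√146) ≈ 83.295*I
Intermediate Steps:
√(Z(√(61 + 85)) + E) = √(-13*√(61 + 85) - 6781) = √(-13*√146 - 6781) = √(-6781 - 13*√146)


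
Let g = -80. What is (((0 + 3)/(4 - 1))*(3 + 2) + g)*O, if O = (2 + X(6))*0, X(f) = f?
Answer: 0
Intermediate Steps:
O = 0 (O = (2 + 6)*0 = 8*0 = 0)
(((0 + 3)/(4 - 1))*(3 + 2) + g)*O = (((0 + 3)/(4 - 1))*(3 + 2) - 80)*0 = ((3/3)*5 - 80)*0 = ((3*(⅓))*5 - 80)*0 = (1*5 - 80)*0 = (5 - 80)*0 = -75*0 = 0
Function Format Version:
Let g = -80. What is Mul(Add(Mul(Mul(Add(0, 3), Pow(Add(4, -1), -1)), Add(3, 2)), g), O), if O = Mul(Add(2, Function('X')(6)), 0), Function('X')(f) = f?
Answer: 0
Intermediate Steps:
O = 0 (O = Mul(Add(2, 6), 0) = Mul(8, 0) = 0)
Mul(Add(Mul(Mul(Add(0, 3), Pow(Add(4, -1), -1)), Add(3, 2)), g), O) = Mul(Add(Mul(Mul(Add(0, 3), Pow(Add(4, -1), -1)), Add(3, 2)), -80), 0) = Mul(Add(Mul(Mul(3, Pow(3, -1)), 5), -80), 0) = Mul(Add(Mul(Mul(3, Rational(1, 3)), 5), -80), 0) = Mul(Add(Mul(1, 5), -80), 0) = Mul(Add(5, -80), 0) = Mul(-75, 0) = 0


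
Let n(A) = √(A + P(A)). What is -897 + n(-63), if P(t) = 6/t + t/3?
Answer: -897 + I*√37086/21 ≈ -897.0 + 9.1703*I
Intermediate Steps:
P(t) = 6/t + t/3 (P(t) = 6/t + t*(⅓) = 6/t + t/3)
n(A) = √(6/A + 4*A/3) (n(A) = √(A + (6/A + A/3)) = √(6/A + 4*A/3))
-897 + n(-63) = -897 + √(12*(-63) + 54/(-63))/3 = -897 + √(-756 + 54*(-1/63))/3 = -897 + √(-756 - 6/7)/3 = -897 + √(-5298/7)/3 = -897 + (I*√37086/7)/3 = -897 + I*√37086/21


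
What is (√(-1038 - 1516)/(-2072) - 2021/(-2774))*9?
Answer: 18189/2774 - 9*I*√2554/2072 ≈ 6.557 - 0.21951*I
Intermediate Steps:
(√(-1038 - 1516)/(-2072) - 2021/(-2774))*9 = (√(-2554)*(-1/2072) - 2021*(-1/2774))*9 = ((I*√2554)*(-1/2072) + 2021/2774)*9 = (-I*√2554/2072 + 2021/2774)*9 = (2021/2774 - I*√2554/2072)*9 = 18189/2774 - 9*I*√2554/2072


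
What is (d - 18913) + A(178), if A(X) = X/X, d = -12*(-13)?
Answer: -18756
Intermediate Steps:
d = 156
A(X) = 1
(d - 18913) + A(178) = (156 - 18913) + 1 = -18757 + 1 = -18756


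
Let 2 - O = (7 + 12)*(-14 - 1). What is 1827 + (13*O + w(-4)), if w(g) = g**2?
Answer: 5574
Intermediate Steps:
O = 287 (O = 2 - (7 + 12)*(-14 - 1) = 2 - 19*(-15) = 2 - 1*(-285) = 2 + 285 = 287)
1827 + (13*O + w(-4)) = 1827 + (13*287 + (-4)**2) = 1827 + (3731 + 16) = 1827 + 3747 = 5574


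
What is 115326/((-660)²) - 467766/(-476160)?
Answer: 59877893/48012800 ≈ 1.2471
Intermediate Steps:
115326/((-660)²) - 467766/(-476160) = 115326/435600 - 467766*(-1/476160) = 115326*(1/435600) + 77961/79360 = 6407/24200 + 77961/79360 = 59877893/48012800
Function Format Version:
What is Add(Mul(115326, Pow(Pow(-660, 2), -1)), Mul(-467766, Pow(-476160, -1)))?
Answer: Rational(59877893, 48012800) ≈ 1.2471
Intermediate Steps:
Add(Mul(115326, Pow(Pow(-660, 2), -1)), Mul(-467766, Pow(-476160, -1))) = Add(Mul(115326, Pow(435600, -1)), Mul(-467766, Rational(-1, 476160))) = Add(Mul(115326, Rational(1, 435600)), Rational(77961, 79360)) = Add(Rational(6407, 24200), Rational(77961, 79360)) = Rational(59877893, 48012800)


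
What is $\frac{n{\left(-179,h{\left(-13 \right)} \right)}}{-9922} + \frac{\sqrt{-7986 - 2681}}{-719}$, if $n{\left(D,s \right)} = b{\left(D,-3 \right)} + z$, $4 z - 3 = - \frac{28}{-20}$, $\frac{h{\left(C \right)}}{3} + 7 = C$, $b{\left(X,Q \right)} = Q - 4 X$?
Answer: $- \frac{7141}{99220} - \frac{i \sqrt{10667}}{719} \approx -0.071971 - 0.14365 i$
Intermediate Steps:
$b{\left(X,Q \right)} = Q - 4 X$
$h{\left(C \right)} = -21 + 3 C$
$z = \frac{11}{10}$ ($z = \frac{3}{4} + \frac{\left(-28\right) \frac{1}{-20}}{4} = \frac{3}{4} + \frac{\left(-28\right) \left(- \frac{1}{20}\right)}{4} = \frac{3}{4} + \frac{1}{4} \cdot \frac{7}{5} = \frac{3}{4} + \frac{7}{20} = \frac{11}{10} \approx 1.1$)
$n{\left(D,s \right)} = - \frac{19}{10} - 4 D$ ($n{\left(D,s \right)} = \left(-3 - 4 D\right) + \frac{11}{10} = - \frac{19}{10} - 4 D$)
$\frac{n{\left(-179,h{\left(-13 \right)} \right)}}{-9922} + \frac{\sqrt{-7986 - 2681}}{-719} = \frac{- \frac{19}{10} - -716}{-9922} + \frac{\sqrt{-7986 - 2681}}{-719} = \left(- \frac{19}{10} + 716\right) \left(- \frac{1}{9922}\right) + \sqrt{-10667} \left(- \frac{1}{719}\right) = \frac{7141}{10} \left(- \frac{1}{9922}\right) + i \sqrt{10667} \left(- \frac{1}{719}\right) = - \frac{7141}{99220} - \frac{i \sqrt{10667}}{719}$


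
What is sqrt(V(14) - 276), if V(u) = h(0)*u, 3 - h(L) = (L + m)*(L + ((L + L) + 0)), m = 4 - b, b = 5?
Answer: 3*I*sqrt(26) ≈ 15.297*I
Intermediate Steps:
m = -1 (m = 4 - 1*5 = 4 - 5 = -1)
h(L) = 3 - 3*L*(-1 + L) (h(L) = 3 - (L - 1)*(L + ((L + L) + 0)) = 3 - (-1 + L)*(L + (2*L + 0)) = 3 - (-1 + L)*(L + 2*L) = 3 - (-1 + L)*3*L = 3 - 3*L*(-1 + L))
V(u) = 3*u (V(u) = (3 - 3*0**2 + 3*0)*u = (3 - 3*0 + 0)*u = (3 + 0 + 0)*u = 3*u)
sqrt(V(14) - 276) = sqrt(3*14 - 276) = sqrt(42 - 276) = sqrt(-234) = 3*I*sqrt(26)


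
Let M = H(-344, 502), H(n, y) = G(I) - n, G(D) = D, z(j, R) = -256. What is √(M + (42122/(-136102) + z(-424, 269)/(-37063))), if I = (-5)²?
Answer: √2345418029204787885530/2522174213 ≈ 19.202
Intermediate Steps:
I = 25
H(n, y) = 25 - n
M = 369 (M = 25 - 1*(-344) = 25 + 344 = 369)
√(M + (42122/(-136102) + z(-424, 269)/(-37063))) = √(369 + (42122/(-136102) - 256/(-37063))) = √(369 + (42122*(-1/136102) - 256*(-1/37063))) = √(369 + (-21061/68051 + 256/37063)) = √(369 - 763162787/2522174213) = √(929919121810/2522174213) = √2345418029204787885530/2522174213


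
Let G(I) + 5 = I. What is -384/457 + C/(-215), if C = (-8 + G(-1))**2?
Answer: -172132/98255 ≈ -1.7519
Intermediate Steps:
G(I) = -5 + I
C = 196 (C = (-8 + (-5 - 1))**2 = (-8 - 6)**2 = (-14)**2 = 196)
-384/457 + C/(-215) = -384/457 + 196/(-215) = -384*1/457 + 196*(-1/215) = -384/457 - 196/215 = -172132/98255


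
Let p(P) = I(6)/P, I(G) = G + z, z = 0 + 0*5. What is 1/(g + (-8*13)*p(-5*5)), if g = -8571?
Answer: -25/213651 ≈ -0.00011701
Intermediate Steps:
z = 0 (z = 0 + 0 = 0)
I(G) = G (I(G) = G + 0 = G)
p(P) = 6/P
1/(g + (-8*13)*p(-5*5)) = 1/(-8571 + (-8*13)*(6/((-5*5)))) = 1/(-8571 - 624/(-25)) = 1/(-8571 - 624*(-1)/25) = 1/(-8571 - 104*(-6/25)) = 1/(-8571 + 624/25) = 1/(-213651/25) = -25/213651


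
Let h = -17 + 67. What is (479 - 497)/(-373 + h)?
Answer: 18/323 ≈ 0.055728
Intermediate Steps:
h = 50
(479 - 497)/(-373 + h) = (479 - 497)/(-373 + 50) = -18/(-323) = -18*(-1/323) = 18/323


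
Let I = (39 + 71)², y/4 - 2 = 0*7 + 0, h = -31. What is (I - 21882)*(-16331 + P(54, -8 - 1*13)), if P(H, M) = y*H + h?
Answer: 155827260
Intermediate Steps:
y = 8 (y = 8 + 4*(0*7 + 0) = 8 + 4*(0 + 0) = 8 + 4*0 = 8 + 0 = 8)
I = 12100 (I = 110² = 12100)
P(H, M) = -31 + 8*H (P(H, M) = 8*H - 31 = -31 + 8*H)
(I - 21882)*(-16331 + P(54, -8 - 1*13)) = (12100 - 21882)*(-16331 + (-31 + 8*54)) = -9782*(-16331 + (-31 + 432)) = -9782*(-16331 + 401) = -9782*(-15930) = 155827260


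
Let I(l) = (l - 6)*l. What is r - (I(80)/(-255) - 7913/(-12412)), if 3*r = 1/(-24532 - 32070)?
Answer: 134828240081/5971624204 ≈ 22.578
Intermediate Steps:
I(l) = l*(-6 + l) (I(l) = (-6 + l)*l = l*(-6 + l))
r = -1/169806 (r = 1/(3*(-24532 - 32070)) = (⅓)/(-56602) = (⅓)*(-1/56602) = -1/169806 ≈ -5.8891e-6)
r - (I(80)/(-255) - 7913/(-12412)) = -1/169806 - ((80*(-6 + 80))/(-255) - 7913/(-12412)) = -1/169806 - ((80*74)*(-1/255) - 7913*(-1/12412)) = -1/169806 - (5920*(-1/255) + 7913/12412) = -1/169806 - (-1184/51 + 7913/12412) = -1/169806 - 1*(-14292245/633012) = -1/169806 + 14292245/633012 = 134828240081/5971624204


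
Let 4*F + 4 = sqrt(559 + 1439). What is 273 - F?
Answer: 274 - 3*sqrt(222)/4 ≈ 262.83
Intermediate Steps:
F = -1 + 3*sqrt(222)/4 (F = -1 + sqrt(559 + 1439)/4 = -1 + sqrt(1998)/4 = -1 + (3*sqrt(222))/4 = -1 + 3*sqrt(222)/4 ≈ 10.175)
273 - F = 273 - (-1 + 3*sqrt(222)/4) = 273 + (1 - 3*sqrt(222)/4) = 274 - 3*sqrt(222)/4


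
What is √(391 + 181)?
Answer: 2*√143 ≈ 23.917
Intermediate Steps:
√(391 + 181) = √572 = 2*√143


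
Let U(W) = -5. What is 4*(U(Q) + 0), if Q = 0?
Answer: -20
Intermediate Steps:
4*(U(Q) + 0) = 4*(-5 + 0) = 4*(-5) = -20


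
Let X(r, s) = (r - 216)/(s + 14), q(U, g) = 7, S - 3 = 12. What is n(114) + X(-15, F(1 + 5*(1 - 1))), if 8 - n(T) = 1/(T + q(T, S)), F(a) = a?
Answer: -4482/605 ≈ -7.4083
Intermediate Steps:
S = 15 (S = 3 + 12 = 15)
n(T) = 8 - 1/(7 + T) (n(T) = 8 - 1/(T + 7) = 8 - 1/(7 + T))
X(r, s) = (-216 + r)/(14 + s)
n(114) + X(-15, F(1 + 5*(1 - 1))) = (55 + 8*114)/(7 + 114) + (-216 - 15)/(14 + (1 + 5*(1 - 1))) = (55 + 912)/121 - 231/(14 + (1 + 5*0)) = (1/121)*967 - 231/(14 + (1 + 0)) = 967/121 - 231/(14 + 1) = 967/121 - 231/15 = 967/121 + (1/15)*(-231) = 967/121 - 77/5 = -4482/605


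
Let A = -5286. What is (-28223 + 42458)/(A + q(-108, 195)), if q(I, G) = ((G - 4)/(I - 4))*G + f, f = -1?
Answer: -1594320/629389 ≈ -2.5331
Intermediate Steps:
q(I, G) = -1 + G*(-4 + G)/(-4 + I) (q(I, G) = ((G - 4)/(I - 4))*G - 1 = ((-4 + G)/(-4 + I))*G - 1 = G*(-4 + G)/(-4 + I) - 1 = -1 + G*(-4 + G)/(-4 + I))
(-28223 + 42458)/(A + q(-108, 195)) = (-28223 + 42458)/(-5286 + (4 + 195² - 1*(-108) - 4*195)/(-4 - 108)) = 14235/(-5286 + (4 + 38025 + 108 - 780)/(-112)) = 14235/(-5286 - 1/112*37357) = 14235/(-5286 - 37357/112) = 14235/(-629389/112) = 14235*(-112/629389) = -1594320/629389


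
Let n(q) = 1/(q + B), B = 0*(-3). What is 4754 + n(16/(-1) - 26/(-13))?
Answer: 66555/14 ≈ 4753.9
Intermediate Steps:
B = 0
n(q) = 1/q (n(q) = 1/(q + 0) = 1/q)
4754 + n(16/(-1) - 26/(-13)) = 4754 + 1/(16/(-1) - 26/(-13)) = 4754 + 1/(16*(-1) - 26*(-1/13)) = 4754 + 1/(-16 + 2) = 4754 + 1/(-14) = 4754 - 1/14 = 66555/14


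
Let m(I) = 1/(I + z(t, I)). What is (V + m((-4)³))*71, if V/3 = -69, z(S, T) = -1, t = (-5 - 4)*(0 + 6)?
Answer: -955376/65 ≈ -14698.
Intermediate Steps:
t = -54 (t = -9*6 = -54)
V = -207 (V = 3*(-69) = -207)
m(I) = 1/(-1 + I) (m(I) = 1/(I - 1) = 1/(-1 + I))
(V + m((-4)³))*71 = (-207 + 1/(-1 + (-4)³))*71 = (-207 + 1/(-1 - 64))*71 = (-207 + 1/(-65))*71 = (-207 - 1/65)*71 = -13456/65*71 = -955376/65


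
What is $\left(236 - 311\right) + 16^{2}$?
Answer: $181$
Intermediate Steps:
$\left(236 - 311\right) + 16^{2} = -75 + 256 = 181$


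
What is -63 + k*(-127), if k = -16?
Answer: 1969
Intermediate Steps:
-63 + k*(-127) = -63 - 16*(-127) = -63 + 2032 = 1969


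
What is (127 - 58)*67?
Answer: 4623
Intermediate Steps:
(127 - 58)*67 = 69*67 = 4623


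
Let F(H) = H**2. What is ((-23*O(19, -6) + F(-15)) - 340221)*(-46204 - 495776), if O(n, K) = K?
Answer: 184196238840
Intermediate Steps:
((-23*O(19, -6) + F(-15)) - 340221)*(-46204 - 495776) = ((-23*(-6) + (-15)**2) - 340221)*(-46204 - 495776) = ((138 + 225) - 340221)*(-541980) = (363 - 340221)*(-541980) = -339858*(-541980) = 184196238840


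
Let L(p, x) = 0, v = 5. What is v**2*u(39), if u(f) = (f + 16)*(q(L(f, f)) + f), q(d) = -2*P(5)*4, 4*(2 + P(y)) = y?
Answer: 61875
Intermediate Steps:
P(y) = -2 + y/4
q(d) = 6 (q(d) = -2*(-2 + (1/4)*5)*4 = -2*(-2 + 5/4)*4 = -2*(-3/4)*4 = (3/2)*4 = 6)
u(f) = (6 + f)*(16 + f) (u(f) = (f + 16)*(6 + f) = (16 + f)*(6 + f) = (6 + f)*(16 + f))
v**2*u(39) = 5**2*(96 + 39**2 + 22*39) = 25*(96 + 1521 + 858) = 25*2475 = 61875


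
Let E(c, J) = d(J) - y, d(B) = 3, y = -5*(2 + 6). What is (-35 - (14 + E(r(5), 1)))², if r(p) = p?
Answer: 8464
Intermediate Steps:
y = -40 (y = -5*8 = -40)
E(c, J) = 43 (E(c, J) = 3 - 1*(-40) = 3 + 40 = 43)
(-35 - (14 + E(r(5), 1)))² = (-35 - (14 + 43))² = (-35 - 1*57)² = (-35 - 57)² = (-92)² = 8464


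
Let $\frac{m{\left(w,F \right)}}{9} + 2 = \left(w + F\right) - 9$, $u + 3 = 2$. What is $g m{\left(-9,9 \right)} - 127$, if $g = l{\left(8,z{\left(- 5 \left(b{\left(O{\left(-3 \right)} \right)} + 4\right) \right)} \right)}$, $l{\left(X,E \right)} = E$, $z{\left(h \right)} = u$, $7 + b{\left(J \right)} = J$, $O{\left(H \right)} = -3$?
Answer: $-28$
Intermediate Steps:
$u = -1$ ($u = -3 + 2 = -1$)
$b{\left(J \right)} = -7 + J$
$z{\left(h \right)} = -1$
$g = -1$
$m{\left(w,F \right)} = -99 + 9 F + 9 w$ ($m{\left(w,F \right)} = -18 + 9 \left(\left(w + F\right) - 9\right) = -18 + 9 \left(\left(F + w\right) - 9\right) = -18 + 9 \left(-9 + F + w\right) = -18 + \left(-81 + 9 F + 9 w\right) = -99 + 9 F + 9 w$)
$g m{\left(-9,9 \right)} - 127 = - (-99 + 9 \cdot 9 + 9 \left(-9\right)) - 127 = - (-99 + 81 - 81) - 127 = \left(-1\right) \left(-99\right) - 127 = 99 - 127 = -28$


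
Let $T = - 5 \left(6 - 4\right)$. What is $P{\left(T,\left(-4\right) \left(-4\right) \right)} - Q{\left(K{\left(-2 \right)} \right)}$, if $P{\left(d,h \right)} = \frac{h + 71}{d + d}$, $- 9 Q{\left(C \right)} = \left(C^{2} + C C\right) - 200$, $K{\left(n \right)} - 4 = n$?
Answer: $- \frac{1541}{60} \approx -25.683$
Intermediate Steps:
$K{\left(n \right)} = 4 + n$
$T = -10$ ($T = \left(-5\right) 2 = -10$)
$Q{\left(C \right)} = \frac{200}{9} - \frac{2 C^{2}}{9}$ ($Q{\left(C \right)} = - \frac{\left(C^{2} + C C\right) - 200}{9} = - \frac{\left(C^{2} + C^{2}\right) - 200}{9} = - \frac{2 C^{2} - 200}{9} = - \frac{-200 + 2 C^{2}}{9} = \frac{200}{9} - \frac{2 C^{2}}{9}$)
$P{\left(d,h \right)} = \frac{71 + h}{2 d}$
$P{\left(T,\left(-4\right) \left(-4\right) \right)} - Q{\left(K{\left(-2 \right)} \right)} = \frac{71 - -16}{2 \left(-10\right)} - \left(\frac{200}{9} - \frac{2 \left(4 - 2\right)^{2}}{9}\right) = \frac{1}{2} \left(- \frac{1}{10}\right) \left(71 + 16\right) - \left(\frac{200}{9} - \frac{2 \cdot 2^{2}}{9}\right) = \frac{1}{2} \left(- \frac{1}{10}\right) 87 - \left(\frac{200}{9} - \frac{8}{9}\right) = - \frac{87}{20} - \left(\frac{200}{9} - \frac{8}{9}\right) = - \frac{87}{20} - \frac{64}{3} = - \frac{1541}{60}$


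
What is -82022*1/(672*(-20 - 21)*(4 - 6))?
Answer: -41011/27552 ≈ -1.4885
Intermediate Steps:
-82022*1/(672*(-20 - 21)*(4 - 6)) = -82022/(-(-1722)*(-2)*(-16)) = -82022/(-42*82*(-16)) = -82022/((-3444*(-16))) = -82022/55104 = -82022*1/55104 = -41011/27552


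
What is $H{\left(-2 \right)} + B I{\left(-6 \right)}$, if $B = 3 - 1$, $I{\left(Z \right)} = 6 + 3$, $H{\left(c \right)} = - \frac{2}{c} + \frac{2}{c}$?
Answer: $18$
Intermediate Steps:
$H{\left(c \right)} = 0$
$I{\left(Z \right)} = 9$
$B = 2$ ($B = 3 - 1 = 2$)
$H{\left(-2 \right)} + B I{\left(-6 \right)} = 0 + 2 \cdot 9 = 0 + 18 = 18$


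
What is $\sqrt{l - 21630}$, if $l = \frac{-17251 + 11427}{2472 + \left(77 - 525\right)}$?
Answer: $\frac{i \sqrt{1384698854}}{253} \approx 147.08 i$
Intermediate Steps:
$l = - \frac{728}{253}$ ($l = - \frac{5824}{2472 + \left(77 - 525\right)} = - \frac{5824}{2472 - 448} = - \frac{5824}{2024} = \left(-5824\right) \frac{1}{2024} = - \frac{728}{253} \approx -2.8775$)
$\sqrt{l - 21630} = \sqrt{- \frac{728}{253} - 21630} = \sqrt{- \frac{5473118}{253}} = \frac{i \sqrt{1384698854}}{253}$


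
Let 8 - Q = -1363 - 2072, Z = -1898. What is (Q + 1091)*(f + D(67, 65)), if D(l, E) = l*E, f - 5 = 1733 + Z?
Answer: 19020130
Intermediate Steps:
f = -160 (f = 5 + (1733 - 1898) = 5 - 165 = -160)
Q = 3443 (Q = 8 - (-1363 - 2072) = 8 - 1*(-3435) = 8 + 3435 = 3443)
D(l, E) = E*l
(Q + 1091)*(f + D(67, 65)) = (3443 + 1091)*(-160 + 65*67) = 4534*(-160 + 4355) = 4534*4195 = 19020130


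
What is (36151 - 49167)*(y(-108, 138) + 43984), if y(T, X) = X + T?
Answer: -572886224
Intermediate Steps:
y(T, X) = T + X
(36151 - 49167)*(y(-108, 138) + 43984) = (36151 - 49167)*((-108 + 138) + 43984) = -13016*(30 + 43984) = -13016*44014 = -572886224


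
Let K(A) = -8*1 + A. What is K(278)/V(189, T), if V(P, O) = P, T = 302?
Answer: 10/7 ≈ 1.4286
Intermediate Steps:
K(A) = -8 + A
K(278)/V(189, T) = (-8 + 278)/189 = 270*(1/189) = 10/7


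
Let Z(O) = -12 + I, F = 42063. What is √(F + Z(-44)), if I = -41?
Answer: √42010 ≈ 204.96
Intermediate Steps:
Z(O) = -53 (Z(O) = -12 - 41 = -53)
√(F + Z(-44)) = √(42063 - 53) = √42010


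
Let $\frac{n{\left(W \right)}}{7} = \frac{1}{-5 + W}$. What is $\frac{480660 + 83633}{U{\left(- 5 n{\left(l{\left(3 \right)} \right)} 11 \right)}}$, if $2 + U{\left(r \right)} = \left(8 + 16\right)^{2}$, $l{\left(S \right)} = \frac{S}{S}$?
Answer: $\frac{564293}{574} \approx 983.09$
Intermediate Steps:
$l{\left(S \right)} = 1$
$n{\left(W \right)} = \frac{7}{-5 + W}$
$U{\left(r \right)} = 574$ ($U{\left(r \right)} = -2 + \left(8 + 16\right)^{2} = -2 + 24^{2} = -2 + 576 = 574$)
$\frac{480660 + 83633}{U{\left(- 5 n{\left(l{\left(3 \right)} \right)} 11 \right)}} = \frac{480660 + 83633}{574} = 564293 \cdot \frac{1}{574} = \frac{564293}{574}$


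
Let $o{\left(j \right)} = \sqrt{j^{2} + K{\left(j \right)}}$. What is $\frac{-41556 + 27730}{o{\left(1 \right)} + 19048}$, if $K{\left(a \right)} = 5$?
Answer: $- \frac{131678824}{181413149} + \frac{6913 \sqrt{6}}{181413149} \approx -0.72576$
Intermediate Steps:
$o{\left(j \right)} = \sqrt{5 + j^{2}}$ ($o{\left(j \right)} = \sqrt{j^{2} + 5} = \sqrt{5 + j^{2}}$)
$\frac{-41556 + 27730}{o{\left(1 \right)} + 19048} = \frac{-41556 + 27730}{\sqrt{5 + 1^{2}} + 19048} = - \frac{13826}{\sqrt{5 + 1} + 19048} = - \frac{13826}{\sqrt{6} + 19048} = - \frac{13826}{19048 + \sqrt{6}}$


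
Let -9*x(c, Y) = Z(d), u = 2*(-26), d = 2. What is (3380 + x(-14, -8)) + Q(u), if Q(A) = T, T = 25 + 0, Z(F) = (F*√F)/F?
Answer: 3405 - √2/9 ≈ 3404.8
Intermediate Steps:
u = -52
Z(F) = √F (Z(F) = F^(3/2)/F = √F)
x(c, Y) = -√2/9
T = 25
Q(A) = 25
(3380 + x(-14, -8)) + Q(u) = (3380 - √2/9) + 25 = 3405 - √2/9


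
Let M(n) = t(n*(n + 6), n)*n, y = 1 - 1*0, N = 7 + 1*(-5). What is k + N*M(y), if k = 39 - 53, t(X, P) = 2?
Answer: -10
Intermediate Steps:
N = 2 (N = 7 - 5 = 2)
y = 1 (y = 1 + 0 = 1)
M(n) = 2*n
k = -14
k + N*M(y) = -14 + 2*(2*1) = -14 + 2*2 = -14 + 4 = -10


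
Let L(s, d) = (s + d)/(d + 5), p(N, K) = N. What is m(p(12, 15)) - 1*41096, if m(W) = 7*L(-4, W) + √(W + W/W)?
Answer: -698576/17 + √13 ≈ -41089.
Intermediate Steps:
L(s, d) = (d + s)/(5 + d)
m(W) = √(1 + W) + 7*(-4 + W)/(5 + W) (m(W) = 7*((W - 4)/(5 + W)) + √(W + W/W) = 7*((-4 + W)/(5 + W)) + √(W + 1) = 7*(-4 + W)/(5 + W) + √(1 + W) = √(1 + W) + 7*(-4 + W)/(5 + W))
m(p(12, 15)) - 1*41096 = (-28 + 7*12 + √(1 + 12)*(5 + 12))/(5 + 12) - 1*41096 = (-28 + 84 + √13*17)/17 - 41096 = (-28 + 84 + 17*√13)/17 - 41096 = (56 + 17*√13)/17 - 41096 = (56/17 + √13) - 41096 = -698576/17 + √13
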